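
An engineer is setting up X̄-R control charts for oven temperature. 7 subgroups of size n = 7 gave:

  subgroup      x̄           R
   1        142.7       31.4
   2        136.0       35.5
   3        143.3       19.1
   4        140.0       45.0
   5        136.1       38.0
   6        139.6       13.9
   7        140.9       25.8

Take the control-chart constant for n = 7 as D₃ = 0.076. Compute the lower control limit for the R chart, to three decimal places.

2.266

R̄ = (31.4 + 35.5 + 19.1 + 45.0 + 38.0 + 13.9 + 25.8) / 7 = 208.7000 / 7 = 29.8143
LCL_R = D₃·R̄ = 0.076 × 29.8143 = 2.2659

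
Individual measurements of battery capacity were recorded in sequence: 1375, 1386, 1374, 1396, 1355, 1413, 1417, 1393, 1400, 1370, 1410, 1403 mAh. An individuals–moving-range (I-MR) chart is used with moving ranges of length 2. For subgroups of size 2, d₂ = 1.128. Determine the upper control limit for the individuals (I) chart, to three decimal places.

1452.896

X̄ = (1375 + 1386 + 1374 + 1396 + 1355 + 1413 + 1417 + 1393 + 1400 + 1370 + 1410 + 1403) / 12 = 1391.0000
Moving ranges: 11, 12, 22, 41, 58, 4, 24, 7, 30, 40, 7; M̄R̄ = 256.0000 / 11 = 23.2727
UCL = X̄ + 3·M̄R̄/d₂ = 1391.0000 + 3 × 23.2727 / 1.128 = 1452.8956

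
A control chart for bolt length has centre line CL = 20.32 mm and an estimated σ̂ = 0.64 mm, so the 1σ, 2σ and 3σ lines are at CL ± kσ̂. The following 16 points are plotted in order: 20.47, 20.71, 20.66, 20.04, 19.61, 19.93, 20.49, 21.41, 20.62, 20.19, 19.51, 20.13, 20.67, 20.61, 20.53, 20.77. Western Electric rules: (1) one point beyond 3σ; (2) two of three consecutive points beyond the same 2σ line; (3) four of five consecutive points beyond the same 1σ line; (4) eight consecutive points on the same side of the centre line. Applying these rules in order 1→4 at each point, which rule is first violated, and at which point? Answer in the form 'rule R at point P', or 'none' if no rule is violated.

none

Zone of each point (C = within 1σ̂, B = 1σ̂–2σ̂, A = 2σ̂–3σ̂, * = beyond 3σ̂; sign = side of CL): 1:+C, 2:+C, 3:+C, 4:-C, 5:-B, 6:-C, 7:+C, 8:+B, 9:+C, 10:-C, 11:-B, 12:-C, 13:+C, 14:+C, 15:+C, 16:+C
No rule fires across all 16 points.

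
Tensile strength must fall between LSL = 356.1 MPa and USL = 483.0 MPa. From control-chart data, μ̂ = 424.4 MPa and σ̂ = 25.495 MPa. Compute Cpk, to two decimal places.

Cpu = (USL − μ̂) / (3σ̂) = (483.0 − 424.4) / (3 × 25.495) = 0.7662; Cpl = (μ̂ − LSL) / (3σ̂) = (424.4 − 356.1) / (3 × 25.495) = 0.8930; Cpk = min(Cpu, Cpl) = 0.7662

0.77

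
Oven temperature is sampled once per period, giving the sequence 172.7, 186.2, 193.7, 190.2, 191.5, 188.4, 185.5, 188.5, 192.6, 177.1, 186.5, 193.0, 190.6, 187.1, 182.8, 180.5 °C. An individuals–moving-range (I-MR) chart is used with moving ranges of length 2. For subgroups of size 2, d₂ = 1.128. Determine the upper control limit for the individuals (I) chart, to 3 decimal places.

X̄ = (172.7 + 186.2 + 193.7 + 190.2 + 191.5 + 188.4 + 185.5 + 188.5 + 192.6 + 177.1 + 186.5 + 193.0 + 190.6 + 187.1 + 182.8 + 180.5) / 16 = 186.6813
Moving ranges: 13.5, 7.5, 3.5, 1.3, 3.1, 2.9, 3.0, 4.1, 15.5, 9.4, 6.5, 2.4, 3.5, 4.3, 2.3; M̄R̄ = 82.8000 / 15 = 5.5200
UCL = X̄ + 3·M̄R̄/d₂ = 186.6813 + 3 × 5.5200 / 1.128 = 201.3621

201.362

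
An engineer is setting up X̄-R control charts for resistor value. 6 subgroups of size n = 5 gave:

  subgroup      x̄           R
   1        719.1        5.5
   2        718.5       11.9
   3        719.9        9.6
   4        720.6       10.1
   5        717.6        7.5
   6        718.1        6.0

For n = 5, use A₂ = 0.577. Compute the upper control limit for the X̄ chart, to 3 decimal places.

723.833

X̄̄ = (719.1 + 718.5 + 719.9 + 720.6 + 717.6 + 718.1) / 6 = 4313.8000 / 6 = 718.9667
R̄ = (5.5 + 11.9 + 9.6 + 10.1 + 7.5 + 6.0) / 6 = 50.6000 / 6 = 8.4333
UCL = X̄̄ + A₂·R̄ = 718.9667 + 0.577 × 8.4333 = 723.8327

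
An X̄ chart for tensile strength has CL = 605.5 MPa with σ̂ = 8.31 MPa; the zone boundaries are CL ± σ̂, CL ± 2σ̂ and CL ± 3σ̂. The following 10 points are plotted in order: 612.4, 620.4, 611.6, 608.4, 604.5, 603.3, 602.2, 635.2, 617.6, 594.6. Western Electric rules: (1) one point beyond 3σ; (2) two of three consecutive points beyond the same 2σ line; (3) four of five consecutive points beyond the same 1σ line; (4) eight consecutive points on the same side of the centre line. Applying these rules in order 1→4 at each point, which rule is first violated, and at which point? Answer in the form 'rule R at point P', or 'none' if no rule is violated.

rule 1 at point 8

Zone of each point (C = within 1σ̂, B = 1σ̂–2σ̂, A = 2σ̂–3σ̂, * = beyond 3σ̂; sign = side of CL): 1:+C, 2:+B, 3:+C, 4:+C, 5:-C, 6:-C, 7:-C, 8:+*, 9:+B, 10:-B
Rule 1 (one point beyond the 3σ limits) is satisfied at point 8.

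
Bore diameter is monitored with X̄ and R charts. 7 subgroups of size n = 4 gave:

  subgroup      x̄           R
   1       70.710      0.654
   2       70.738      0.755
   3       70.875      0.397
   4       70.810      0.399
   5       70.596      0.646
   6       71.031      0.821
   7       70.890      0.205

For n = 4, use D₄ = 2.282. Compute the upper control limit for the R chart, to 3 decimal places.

1.264

R̄ = (0.654 + 0.755 + 0.397 + 0.399 + 0.646 + 0.821 + 0.205) / 7 = 3.8770 / 7 = 0.5539
UCL_R = D₄·R̄ = 2.282 × 0.5539 = 1.2639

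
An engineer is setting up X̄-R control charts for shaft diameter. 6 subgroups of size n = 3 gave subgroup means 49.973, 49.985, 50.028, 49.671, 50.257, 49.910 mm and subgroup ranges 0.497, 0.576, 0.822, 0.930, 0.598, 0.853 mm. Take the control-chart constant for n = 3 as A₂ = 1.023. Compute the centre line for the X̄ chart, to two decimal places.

X̄̄ = (49.973 + 49.985 + 50.028 + 49.671 + 50.257 + 49.910) / 6 = 299.8240 / 6 = 49.9707
CL = X̄̄ = 49.9707

49.97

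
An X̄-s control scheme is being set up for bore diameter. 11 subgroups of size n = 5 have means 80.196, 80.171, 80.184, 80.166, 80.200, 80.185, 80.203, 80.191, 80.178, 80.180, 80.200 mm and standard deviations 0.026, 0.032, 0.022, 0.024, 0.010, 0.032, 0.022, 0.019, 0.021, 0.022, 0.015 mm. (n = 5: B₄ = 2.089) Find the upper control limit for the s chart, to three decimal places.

s̄ = (0.026 + 0.032 + 0.022 + 0.024 + 0.010 + 0.032 + 0.022 + 0.019 + 0.021 + 0.022 + 0.015) / 11 = 0.0223
UCL_s = B₄·s̄ = 2.089 × 0.0223 = 0.0465

0.047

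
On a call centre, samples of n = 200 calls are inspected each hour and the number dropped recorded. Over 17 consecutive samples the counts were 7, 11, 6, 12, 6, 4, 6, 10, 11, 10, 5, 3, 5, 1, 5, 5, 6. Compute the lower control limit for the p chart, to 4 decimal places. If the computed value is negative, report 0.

p̄ = Σdᵢ / (k·n) = 113 / (17 × 200) = 0.03324
LCL = p̄ − 3·√(p̄(1−p̄)/n) = 0.03324 − 3 × 0.01267 = -0.00479 → 0 (negative, so LCL = 0)

0.0000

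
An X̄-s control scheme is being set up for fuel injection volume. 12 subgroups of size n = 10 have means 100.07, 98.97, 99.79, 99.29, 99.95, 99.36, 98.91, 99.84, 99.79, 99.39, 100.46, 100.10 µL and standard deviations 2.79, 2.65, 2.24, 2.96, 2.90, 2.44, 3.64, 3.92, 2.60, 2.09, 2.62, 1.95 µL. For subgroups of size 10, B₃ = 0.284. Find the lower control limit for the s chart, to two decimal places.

s̄ = (2.79 + 2.65 + 2.24 + 2.96 + 2.90 + 2.44 + 3.64 + 3.92 + 2.60 + 2.09 + 2.62 + 1.95) / 12 = 2.7333
LCL_s = B₃·s̄ = 0.284 × 2.7333 = 0.7763

0.78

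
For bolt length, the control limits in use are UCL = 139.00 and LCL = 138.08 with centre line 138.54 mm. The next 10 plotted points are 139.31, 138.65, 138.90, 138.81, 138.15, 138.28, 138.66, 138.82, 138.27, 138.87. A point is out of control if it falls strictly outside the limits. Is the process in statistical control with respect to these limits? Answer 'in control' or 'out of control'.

out of control

Compare each point to [138.08, 139.00]: sample 1 = 139.31 > UCL.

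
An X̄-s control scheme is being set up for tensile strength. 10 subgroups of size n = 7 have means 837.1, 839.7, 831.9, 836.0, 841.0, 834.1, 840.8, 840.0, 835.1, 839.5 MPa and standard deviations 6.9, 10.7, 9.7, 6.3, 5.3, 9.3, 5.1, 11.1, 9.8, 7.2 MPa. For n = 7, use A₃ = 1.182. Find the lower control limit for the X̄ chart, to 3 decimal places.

X̄̄ = (837.1 + 839.7 + 831.9 + 836.0 + 841.0 + 834.1 + 840.8 + 840.0 + 835.1 + 839.5) / 10 = 837.5200
s̄ = (6.9 + 10.7 + 9.7 + 6.3 + 5.3 + 9.3 + 5.1 + 11.1 + 9.8 + 7.2) / 10 = 8.1400
LCL = X̄̄ − A₃·s̄ = 837.5200 − 1.182 × 8.1400 = 827.8985

827.899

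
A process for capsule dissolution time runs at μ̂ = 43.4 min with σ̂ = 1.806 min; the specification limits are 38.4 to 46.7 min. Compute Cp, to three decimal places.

Cp = (USL − LSL) / (6σ̂) = (46.7 − 38.4) / (6 × 1.806) = 8.3000 / 10.8360 = 0.7660

0.766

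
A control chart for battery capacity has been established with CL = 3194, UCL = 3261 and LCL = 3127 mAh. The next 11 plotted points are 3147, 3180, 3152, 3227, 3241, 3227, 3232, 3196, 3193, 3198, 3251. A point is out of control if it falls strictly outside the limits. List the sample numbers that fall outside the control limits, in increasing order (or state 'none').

All 11 points lie within [3127, 3261].

none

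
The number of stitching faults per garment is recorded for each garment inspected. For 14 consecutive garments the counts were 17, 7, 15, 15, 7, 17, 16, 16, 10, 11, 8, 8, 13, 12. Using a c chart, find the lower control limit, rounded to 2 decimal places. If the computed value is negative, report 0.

1.77

c̄ = (17 + 7 + 15 + 15 + 7 + 17 + 16 + 16 + 10 + 11 + 8 + 8 + 13 + 12) / 14 = 172 / 14 = 12.2857
LCL = c̄ − 3√c̄ = 12.2857 − 3 × 3.5051 = 1.7704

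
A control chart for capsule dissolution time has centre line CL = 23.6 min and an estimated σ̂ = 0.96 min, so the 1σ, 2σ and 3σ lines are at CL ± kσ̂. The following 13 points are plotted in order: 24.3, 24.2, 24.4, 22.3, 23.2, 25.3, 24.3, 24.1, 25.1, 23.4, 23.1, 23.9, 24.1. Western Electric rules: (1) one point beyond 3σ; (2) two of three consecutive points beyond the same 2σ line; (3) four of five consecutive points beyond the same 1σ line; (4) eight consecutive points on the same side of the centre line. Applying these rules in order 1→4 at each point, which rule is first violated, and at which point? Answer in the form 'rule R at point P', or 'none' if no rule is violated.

none

Zone of each point (C = within 1σ̂, B = 1σ̂–2σ̂, A = 2σ̂–3σ̂, * = beyond 3σ̂; sign = side of CL): 1:+C, 2:+C, 3:+C, 4:-B, 5:-C, 6:+B, 7:+C, 8:+C, 9:+B, 10:-C, 11:-C, 12:+C, 13:+C
No rule fires across all 13 points.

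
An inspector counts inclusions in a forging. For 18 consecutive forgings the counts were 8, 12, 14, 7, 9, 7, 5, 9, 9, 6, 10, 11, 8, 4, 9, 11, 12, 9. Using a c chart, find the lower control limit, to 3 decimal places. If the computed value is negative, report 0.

c̄ = (8 + 12 + 14 + 7 + 9 + 7 + 5 + 9 + 9 + 6 + 10 + 11 + 8 + 4 + 9 + 11 + 12 + 9) / 18 = 160 / 18 = 8.8889
LCL = c̄ − 3√c̄ = 8.8889 − 3 × 2.9814 = -0.0554 → 0 (cannot be negative)

0.000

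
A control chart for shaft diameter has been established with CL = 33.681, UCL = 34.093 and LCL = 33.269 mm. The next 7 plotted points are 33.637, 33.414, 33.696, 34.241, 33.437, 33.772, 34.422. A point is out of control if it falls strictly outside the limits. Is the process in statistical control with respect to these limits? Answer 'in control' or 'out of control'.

Compare each point to [33.269, 34.093]: sample 4 = 34.241 > UCL; sample 7 = 34.422 > UCL.

out of control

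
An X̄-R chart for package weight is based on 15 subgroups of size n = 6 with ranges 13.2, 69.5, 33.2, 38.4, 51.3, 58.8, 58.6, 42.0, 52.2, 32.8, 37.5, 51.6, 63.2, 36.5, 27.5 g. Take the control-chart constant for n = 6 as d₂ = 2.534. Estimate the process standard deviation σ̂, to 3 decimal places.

17.530

R̄ = (13.2 + 69.5 + 33.2 + 38.4 + 51.3 + 58.8 + 58.6 + 42.0 + 52.2 + 32.8 + 37.5 + 51.6 + 63.2 + 36.5 + 27.5) / 15 = 44.4200
σ̂ = R̄ / d₂ = 44.4200 / 2.534 = 17.5296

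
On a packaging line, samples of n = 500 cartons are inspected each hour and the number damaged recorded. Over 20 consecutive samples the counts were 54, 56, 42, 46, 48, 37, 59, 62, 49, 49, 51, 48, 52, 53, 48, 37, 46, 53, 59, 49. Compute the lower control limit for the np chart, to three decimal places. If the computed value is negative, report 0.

29.793

p̄ = Σdᵢ / (k·n) = 998 / (20 × 500) = 0.09980
LCL = np̄ − 3·√(np̄(1−p̄)) = 49.9000 − 3 × 6.7022 = 29.7933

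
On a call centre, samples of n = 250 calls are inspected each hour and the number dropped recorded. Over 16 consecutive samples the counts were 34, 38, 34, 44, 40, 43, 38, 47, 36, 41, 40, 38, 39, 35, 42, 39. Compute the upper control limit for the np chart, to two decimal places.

p̄ = Σdᵢ / (k·n) = 628 / (16 × 250) = 0.15700
UCL = np̄ + 3·√(np̄(1−p̄)) = 39.2500 + 3 × √(39.2500×0.84300) = 39.2500 + 3 × 5.7522 = 56.5066

56.51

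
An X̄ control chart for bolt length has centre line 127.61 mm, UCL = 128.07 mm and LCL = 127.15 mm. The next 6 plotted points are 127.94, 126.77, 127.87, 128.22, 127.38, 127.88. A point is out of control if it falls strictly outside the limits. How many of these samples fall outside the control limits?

Compare each point to [127.15, 128.07]: sample 2 = 126.77 < LCL; sample 4 = 128.22 > UCL.

2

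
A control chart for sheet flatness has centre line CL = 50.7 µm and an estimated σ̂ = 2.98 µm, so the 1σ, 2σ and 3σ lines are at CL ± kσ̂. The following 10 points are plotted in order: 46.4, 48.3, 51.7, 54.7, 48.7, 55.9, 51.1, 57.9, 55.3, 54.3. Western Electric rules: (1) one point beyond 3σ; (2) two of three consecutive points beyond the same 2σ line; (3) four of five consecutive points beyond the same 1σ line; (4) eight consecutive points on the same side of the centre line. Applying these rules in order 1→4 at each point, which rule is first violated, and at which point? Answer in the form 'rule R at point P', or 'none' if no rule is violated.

Zone of each point (C = within 1σ̂, B = 1σ̂–2σ̂, A = 2σ̂–3σ̂, * = beyond 3σ̂; sign = side of CL): 1:-B, 2:-C, 3:+C, 4:+B, 5:-C, 6:+B, 7:+C, 8:+A, 9:+B, 10:+B
Rule 3 (four of five consecutive points beyond the same 1σ limit) is satisfied at point 10.

rule 3 at point 10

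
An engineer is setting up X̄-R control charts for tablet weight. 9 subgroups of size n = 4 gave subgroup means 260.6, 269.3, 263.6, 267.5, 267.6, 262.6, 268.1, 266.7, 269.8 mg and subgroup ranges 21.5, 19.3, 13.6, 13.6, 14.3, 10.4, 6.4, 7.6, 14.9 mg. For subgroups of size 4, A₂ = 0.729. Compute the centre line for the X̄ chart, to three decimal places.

X̄̄ = (260.6 + 269.3 + 263.6 + 267.5 + 267.6 + 262.6 + 268.1 + 266.7 + 269.8) / 9 = 2395.8000 / 9 = 266.2000
CL = X̄̄ = 266.2000

266.200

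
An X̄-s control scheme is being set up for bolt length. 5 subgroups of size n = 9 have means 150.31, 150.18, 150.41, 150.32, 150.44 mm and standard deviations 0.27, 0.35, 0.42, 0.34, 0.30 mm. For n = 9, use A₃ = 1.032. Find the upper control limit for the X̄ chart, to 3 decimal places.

150.679

X̄̄ = (150.31 + 150.18 + 150.41 + 150.32 + 150.44) / 5 = 150.3320
s̄ = (0.27 + 0.35 + 0.42 + 0.34 + 0.30) / 5 = 0.3360
UCL = X̄̄ + A₃·s̄ = 150.3320 + 1.032 × 0.3360 = 150.6788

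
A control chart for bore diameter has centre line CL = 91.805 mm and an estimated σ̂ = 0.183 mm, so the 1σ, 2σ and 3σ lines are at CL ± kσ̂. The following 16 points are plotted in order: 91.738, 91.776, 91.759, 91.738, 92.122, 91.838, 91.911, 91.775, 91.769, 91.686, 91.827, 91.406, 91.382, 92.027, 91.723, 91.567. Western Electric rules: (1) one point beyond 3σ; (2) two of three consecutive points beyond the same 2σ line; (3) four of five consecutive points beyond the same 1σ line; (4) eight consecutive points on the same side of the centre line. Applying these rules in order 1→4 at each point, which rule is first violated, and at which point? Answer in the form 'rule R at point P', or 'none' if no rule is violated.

rule 2 at point 13

Zone of each point (C = within 1σ̂, B = 1σ̂–2σ̂, A = 2σ̂–3σ̂, * = beyond 3σ̂; sign = side of CL): 1:-C, 2:-C, 3:-C, 4:-C, 5:+B, 6:+C, 7:+C, 8:-C, 9:-C, 10:-C, 11:+C, 12:-A, 13:-A, 14:+B, 15:-C, 16:-B
Rule 2 (two of three consecutive points beyond the same 2σ limit) is satisfied at point 13.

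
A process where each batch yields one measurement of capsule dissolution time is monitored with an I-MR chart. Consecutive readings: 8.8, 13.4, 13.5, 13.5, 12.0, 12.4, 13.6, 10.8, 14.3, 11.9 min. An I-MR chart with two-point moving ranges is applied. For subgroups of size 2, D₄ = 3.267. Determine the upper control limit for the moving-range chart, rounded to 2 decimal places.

Moving ranges: 4.6, 0.1, 0.0, 1.5, 0.4, 1.2, 2.8, 3.5, 2.4; M̄R̄ = 16.5000 / 9 = 1.8333
UCL_MR = D₄·M̄R̄ = 3.267 × 1.8333 = 5.9895

5.99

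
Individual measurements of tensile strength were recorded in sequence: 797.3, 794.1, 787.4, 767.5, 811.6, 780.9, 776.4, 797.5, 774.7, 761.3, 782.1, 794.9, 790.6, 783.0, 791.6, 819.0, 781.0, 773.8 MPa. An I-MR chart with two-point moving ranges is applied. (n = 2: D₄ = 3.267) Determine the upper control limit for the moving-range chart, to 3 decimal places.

Moving ranges: 3.2, 6.7, 19.9, 44.1, 30.7, 4.5, 21.1, 22.8, 13.4, 20.8, 12.8, 4.3, 7.6, 8.6, 27.4, 38.0, 7.2; M̄R̄ = 293.1000 / 17 = 17.2412
UCL_MR = D₄·M̄R̄ = 3.267 × 17.2412 = 56.3269

56.327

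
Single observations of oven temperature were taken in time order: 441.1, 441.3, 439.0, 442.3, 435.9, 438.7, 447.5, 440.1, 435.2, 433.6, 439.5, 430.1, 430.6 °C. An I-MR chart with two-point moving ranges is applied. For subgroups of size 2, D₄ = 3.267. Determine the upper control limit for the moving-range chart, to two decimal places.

Moving ranges: 0.2, 2.3, 3.3, 6.4, 2.8, 8.8, 7.4, 4.9, 1.6, 5.9, 9.4, 0.5; M̄R̄ = 53.5000 / 12 = 4.4583
UCL_MR = D₄·M̄R̄ = 3.267 × 4.4583 = 14.5654

14.57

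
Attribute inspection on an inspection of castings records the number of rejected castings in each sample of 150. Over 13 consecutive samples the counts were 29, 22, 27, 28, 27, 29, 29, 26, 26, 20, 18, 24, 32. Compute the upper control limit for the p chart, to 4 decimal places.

0.2654

p̄ = Σdᵢ / (k·n) = 337 / (13 × 150) = 0.17282
UCL = p̄ + 3·√(p̄(1−p̄)/n) = 0.17282 + 3 × √(0.17282×0.82718/150) = 0.17282 + 3 × 0.03087 = 0.26543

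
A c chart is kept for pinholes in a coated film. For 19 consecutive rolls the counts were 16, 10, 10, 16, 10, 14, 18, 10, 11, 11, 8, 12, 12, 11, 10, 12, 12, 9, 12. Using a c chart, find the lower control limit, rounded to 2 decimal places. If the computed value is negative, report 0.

1.49

c̄ = (16 + 10 + 10 + 16 + 10 + 14 + 18 + 10 + 11 + 11 + 8 + 12 + 12 + 11 + 10 + 12 + 12 + 9 + 12) / 19 = 224 / 19 = 11.7895
LCL = c̄ − 3√c̄ = 11.7895 − 3 × 3.4336 = 1.4887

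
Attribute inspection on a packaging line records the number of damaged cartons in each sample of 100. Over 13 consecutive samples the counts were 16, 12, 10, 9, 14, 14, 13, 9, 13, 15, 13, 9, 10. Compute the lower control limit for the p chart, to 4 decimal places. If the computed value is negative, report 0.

0.0230

p̄ = Σdᵢ / (k·n) = 157 / (13 × 100) = 0.12077
LCL = p̄ − 3·√(p̄(1−p̄)/n) = 0.12077 − 3 × 0.03259 = 0.02301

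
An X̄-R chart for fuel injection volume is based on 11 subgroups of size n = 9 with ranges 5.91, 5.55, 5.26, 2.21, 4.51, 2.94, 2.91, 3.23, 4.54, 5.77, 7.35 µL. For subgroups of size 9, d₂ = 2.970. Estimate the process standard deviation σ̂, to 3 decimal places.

R̄ = (5.91 + 5.55 + 5.26 + 2.21 + 4.51 + 2.94 + 2.91 + 3.23 + 4.54 + 5.77 + 7.35) / 11 = 4.5618
σ̂ = R̄ / d₂ = 4.5618 / 2.970 = 1.5360

1.536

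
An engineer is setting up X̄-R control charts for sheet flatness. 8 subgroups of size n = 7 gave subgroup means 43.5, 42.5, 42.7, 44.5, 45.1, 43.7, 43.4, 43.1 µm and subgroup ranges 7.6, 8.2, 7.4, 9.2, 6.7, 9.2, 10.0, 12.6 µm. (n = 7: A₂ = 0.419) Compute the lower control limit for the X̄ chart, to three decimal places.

39.849

X̄̄ = (43.5 + 42.5 + 42.7 + 44.5 + 45.1 + 43.7 + 43.4 + 43.1) / 8 = 348.5000 / 8 = 43.5625
R̄ = (7.6 + 8.2 + 7.4 + 9.2 + 6.7 + 9.2 + 10.0 + 12.6) / 8 = 70.9000 / 8 = 8.8625
LCL = X̄̄ − A₂·R̄ = 43.5625 − 0.419 × 8.8625 = 39.8491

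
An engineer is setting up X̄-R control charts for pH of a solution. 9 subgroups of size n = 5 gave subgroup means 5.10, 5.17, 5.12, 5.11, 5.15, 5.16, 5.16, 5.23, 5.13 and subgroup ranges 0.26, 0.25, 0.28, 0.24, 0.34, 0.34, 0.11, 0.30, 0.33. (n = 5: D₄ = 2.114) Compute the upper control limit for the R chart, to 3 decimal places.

0.575

R̄ = (0.26 + 0.25 + 0.28 + 0.24 + 0.34 + 0.34 + 0.11 + 0.30 + 0.33) / 9 = 2.4500 / 9 = 0.2722
UCL_R = D₄·R̄ = 2.114 × 0.2722 = 0.5755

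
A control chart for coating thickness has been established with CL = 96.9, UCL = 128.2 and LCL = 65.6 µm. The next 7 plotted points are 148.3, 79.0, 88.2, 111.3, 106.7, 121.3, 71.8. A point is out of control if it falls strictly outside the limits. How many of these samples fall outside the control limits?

Compare each point to [65.6, 128.2]: sample 1 = 148.3 > UCL.

1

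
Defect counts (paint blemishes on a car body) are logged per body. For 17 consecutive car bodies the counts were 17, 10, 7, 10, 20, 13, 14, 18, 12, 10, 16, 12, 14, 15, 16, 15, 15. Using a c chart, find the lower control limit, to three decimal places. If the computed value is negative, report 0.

2.634

c̄ = (17 + 10 + 7 + 10 + 20 + 13 + 14 + 18 + 12 + 10 + 16 + 12 + 14 + 15 + 16 + 15 + 15) / 17 = 234 / 17 = 13.7647
LCL = c̄ − 3√c̄ = 13.7647 − 3 × 3.7101 = 2.6345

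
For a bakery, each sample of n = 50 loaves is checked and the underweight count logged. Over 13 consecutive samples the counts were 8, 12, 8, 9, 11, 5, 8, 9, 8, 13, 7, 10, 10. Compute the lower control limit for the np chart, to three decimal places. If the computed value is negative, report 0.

p̄ = Σdᵢ / (k·n) = 118 / (13 × 50) = 0.18154
LCL = np̄ − 3·√(np̄(1−p̄)) = 9.0769 − 3 × 2.7256 = 0.9000

0.900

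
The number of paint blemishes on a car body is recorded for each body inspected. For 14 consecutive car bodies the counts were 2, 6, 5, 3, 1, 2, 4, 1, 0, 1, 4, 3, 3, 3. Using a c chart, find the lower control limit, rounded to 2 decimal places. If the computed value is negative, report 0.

c̄ = (2 + 6 + 5 + 3 + 1 + 2 + 4 + 1 + 0 + 1 + 4 + 3 + 3 + 3) / 14 = 38 / 14 = 2.7143
LCL = c̄ − 3√c̄ = 2.7143 − 3 × 1.6475 = -2.2282 → 0 (cannot be negative)

0.00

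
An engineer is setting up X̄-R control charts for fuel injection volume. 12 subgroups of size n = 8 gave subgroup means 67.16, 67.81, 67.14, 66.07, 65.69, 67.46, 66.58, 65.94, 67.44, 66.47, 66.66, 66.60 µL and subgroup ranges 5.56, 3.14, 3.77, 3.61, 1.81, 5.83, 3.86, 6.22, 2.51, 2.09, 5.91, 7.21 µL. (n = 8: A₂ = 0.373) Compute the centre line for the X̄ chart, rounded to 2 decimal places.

66.75

X̄̄ = (67.16 + 67.81 + 67.14 + 66.07 + 65.69 + 67.46 + 66.58 + 65.94 + 67.44 + 66.47 + 66.66 + 66.60) / 12 = 801.0200 / 12 = 66.7517
CL = X̄̄ = 66.7517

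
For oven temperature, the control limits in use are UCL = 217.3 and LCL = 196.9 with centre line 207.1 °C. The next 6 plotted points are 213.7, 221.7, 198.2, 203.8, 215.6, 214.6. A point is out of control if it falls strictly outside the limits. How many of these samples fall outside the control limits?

1

Compare each point to [196.9, 217.3]: sample 2 = 221.7 > UCL.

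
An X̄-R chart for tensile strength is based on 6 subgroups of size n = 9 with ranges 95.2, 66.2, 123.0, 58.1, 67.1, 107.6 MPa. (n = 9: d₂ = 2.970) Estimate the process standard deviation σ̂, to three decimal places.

R̄ = (95.2 + 66.2 + 123.0 + 58.1 + 67.1 + 107.6) / 6 = 86.2000
σ̂ = R̄ / d₂ = 86.2000 / 2.970 = 29.0236

29.024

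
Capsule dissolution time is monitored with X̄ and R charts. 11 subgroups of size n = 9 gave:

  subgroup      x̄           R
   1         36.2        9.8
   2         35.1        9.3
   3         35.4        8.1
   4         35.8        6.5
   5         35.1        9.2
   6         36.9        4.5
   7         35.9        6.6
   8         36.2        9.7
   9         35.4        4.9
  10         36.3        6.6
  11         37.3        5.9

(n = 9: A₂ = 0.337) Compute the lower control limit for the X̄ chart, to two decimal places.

33.48

X̄̄ = (36.2 + 35.1 + 35.4 + 35.8 + 35.1 + 36.9 + 35.9 + 36.2 + 35.4 + 36.3 + 37.3) / 11 = 395.6000 / 11 = 35.9636
R̄ = (9.8 + 9.3 + 8.1 + 6.5 + 9.2 + 4.5 + 6.6 + 9.7 + 4.9 + 6.6 + 5.9) / 11 = 81.1000 / 11 = 7.3727
LCL = X̄̄ − A₂·R̄ = 35.9636 − 0.337 × 7.3727 = 33.4790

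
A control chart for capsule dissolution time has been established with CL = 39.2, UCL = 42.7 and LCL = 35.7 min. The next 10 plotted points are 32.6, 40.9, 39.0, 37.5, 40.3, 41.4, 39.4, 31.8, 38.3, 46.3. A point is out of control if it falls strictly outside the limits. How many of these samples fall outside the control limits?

Compare each point to [35.7, 42.7]: sample 1 = 32.6 < LCL; sample 8 = 31.8 < LCL; sample 10 = 46.3 > UCL.

3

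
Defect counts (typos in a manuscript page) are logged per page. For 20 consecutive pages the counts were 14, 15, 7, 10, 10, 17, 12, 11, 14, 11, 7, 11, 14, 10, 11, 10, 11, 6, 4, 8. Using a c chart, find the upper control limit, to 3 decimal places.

20.440

c̄ = (14 + 15 + 7 + 10 + 10 + 17 + 12 + 11 + 14 + 11 + 7 + 11 + 14 + 10 + 11 + 10 + 11 + 6 + 4 + 8) / 20 = 213 / 20 = 10.6500
UCL = c̄ + 3√c̄ = 10.6500 + 3 × √10.6500 = 10.6500 + 3 × 3.2634 = 20.4403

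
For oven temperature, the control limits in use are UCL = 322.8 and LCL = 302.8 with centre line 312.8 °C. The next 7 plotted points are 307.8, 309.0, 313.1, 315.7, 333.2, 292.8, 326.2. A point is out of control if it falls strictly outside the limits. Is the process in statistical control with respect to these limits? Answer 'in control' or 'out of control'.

Compare each point to [302.8, 322.8]: sample 5 = 333.2 > UCL; sample 6 = 292.8 < LCL; sample 7 = 326.2 > UCL.

out of control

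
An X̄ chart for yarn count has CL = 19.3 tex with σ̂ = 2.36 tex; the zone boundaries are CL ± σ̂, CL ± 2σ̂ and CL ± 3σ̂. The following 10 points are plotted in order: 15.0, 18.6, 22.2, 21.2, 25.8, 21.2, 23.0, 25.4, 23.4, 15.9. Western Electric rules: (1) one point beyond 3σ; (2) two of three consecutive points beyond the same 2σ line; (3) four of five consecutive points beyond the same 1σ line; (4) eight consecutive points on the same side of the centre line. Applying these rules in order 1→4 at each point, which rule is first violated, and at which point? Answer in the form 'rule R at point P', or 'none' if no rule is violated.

Zone of each point (C = within 1σ̂, B = 1σ̂–2σ̂, A = 2σ̂–3σ̂, * = beyond 3σ̂; sign = side of CL): 1:-B, 2:-C, 3:+B, 4:+C, 5:+A, 6:+C, 7:+B, 8:+A, 9:+B, 10:-B
Rule 3 (four of five consecutive points beyond the same 1σ limit) is satisfied at point 9.

rule 3 at point 9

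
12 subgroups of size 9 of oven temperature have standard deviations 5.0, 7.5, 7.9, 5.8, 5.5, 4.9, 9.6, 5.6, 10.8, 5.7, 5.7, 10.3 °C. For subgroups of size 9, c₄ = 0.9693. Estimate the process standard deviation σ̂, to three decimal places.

7.247

s̄ = (5.0 + 7.5 + 7.9 + 5.8 + 5.5 + 4.9 + 9.6 + 5.6 + 10.8 + 5.7 + 5.7 + 10.3) / 12 = 7.0250
σ̂ = s̄ / c₄ = 7.0250 / 0.9693 = 7.2475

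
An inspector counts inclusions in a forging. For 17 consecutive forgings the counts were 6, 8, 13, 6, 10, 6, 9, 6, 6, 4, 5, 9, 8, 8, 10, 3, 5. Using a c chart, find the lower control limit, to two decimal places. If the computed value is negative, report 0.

0.00

c̄ = (6 + 8 + 13 + 6 + 10 + 6 + 9 + 6 + 6 + 4 + 5 + 9 + 8 + 8 + 10 + 3 + 5) / 17 = 122 / 17 = 7.1765
LCL = c̄ − 3√c̄ = 7.1765 − 3 × 2.6789 = -0.8602 → 0 (cannot be negative)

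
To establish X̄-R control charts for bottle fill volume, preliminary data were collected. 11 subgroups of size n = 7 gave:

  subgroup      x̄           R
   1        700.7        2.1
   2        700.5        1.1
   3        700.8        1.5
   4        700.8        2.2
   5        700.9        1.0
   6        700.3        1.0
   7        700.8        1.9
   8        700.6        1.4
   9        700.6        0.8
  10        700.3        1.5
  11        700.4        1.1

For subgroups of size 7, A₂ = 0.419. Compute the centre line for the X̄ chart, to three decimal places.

X̄̄ = (700.7 + 700.5 + 700.8 + 700.8 + 700.9 + 700.3 + 700.8 + 700.6 + 700.6 + 700.3 + 700.4) / 11 = 7706.7000 / 11 = 700.6091
CL = X̄̄ = 700.6091

700.609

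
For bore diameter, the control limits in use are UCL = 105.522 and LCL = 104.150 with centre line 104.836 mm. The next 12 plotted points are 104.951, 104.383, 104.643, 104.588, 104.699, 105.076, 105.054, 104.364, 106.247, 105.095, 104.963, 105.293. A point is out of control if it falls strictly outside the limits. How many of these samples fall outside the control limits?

1

Compare each point to [104.150, 105.522]: sample 9 = 106.247 > UCL.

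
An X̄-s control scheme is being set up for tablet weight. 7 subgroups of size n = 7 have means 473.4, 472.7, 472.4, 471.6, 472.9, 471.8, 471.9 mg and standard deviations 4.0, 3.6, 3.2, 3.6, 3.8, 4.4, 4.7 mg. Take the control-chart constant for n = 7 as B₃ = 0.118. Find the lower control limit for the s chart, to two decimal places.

s̄ = (4.0 + 3.6 + 3.2 + 3.6 + 3.8 + 4.4 + 4.7) / 7 = 3.9000
LCL_s = B₃·s̄ = 0.118 × 3.9000 = 0.4602

0.46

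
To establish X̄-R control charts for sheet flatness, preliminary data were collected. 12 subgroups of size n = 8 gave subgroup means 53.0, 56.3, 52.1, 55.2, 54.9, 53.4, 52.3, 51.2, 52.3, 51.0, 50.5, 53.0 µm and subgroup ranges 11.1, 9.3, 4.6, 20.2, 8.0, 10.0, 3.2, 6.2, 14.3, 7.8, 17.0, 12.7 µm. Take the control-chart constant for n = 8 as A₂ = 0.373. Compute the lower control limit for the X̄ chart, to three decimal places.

X̄̄ = (53.0 + 56.3 + 52.1 + 55.2 + 54.9 + 53.4 + 52.3 + 51.2 + 52.3 + 51.0 + 50.5 + 53.0) / 12 = 635.2000 / 12 = 52.9333
R̄ = (11.1 + 9.3 + 4.6 + 20.2 + 8.0 + 10.0 + 3.2 + 6.2 + 14.3 + 7.8 + 17.0 + 12.7) / 12 = 124.4000 / 12 = 10.3667
LCL = X̄̄ − A₂·R̄ = 52.9333 − 0.373 × 10.3667 = 49.0666

49.067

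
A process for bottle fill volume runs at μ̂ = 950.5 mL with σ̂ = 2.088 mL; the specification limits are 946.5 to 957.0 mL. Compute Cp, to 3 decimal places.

0.838

Cp = (USL − LSL) / (6σ̂) = (957.0 − 946.5) / (6 × 2.088) = 10.5000 / 12.5280 = 0.8381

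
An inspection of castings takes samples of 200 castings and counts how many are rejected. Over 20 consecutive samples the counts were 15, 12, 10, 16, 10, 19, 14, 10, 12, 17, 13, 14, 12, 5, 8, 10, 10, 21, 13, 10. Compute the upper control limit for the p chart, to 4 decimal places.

p̄ = Σdᵢ / (k·n) = 251 / (20 × 200) = 0.06275
UCL = p̄ + 3·√(p̄(1−p̄)/n) = 0.06275 + 3 × √(0.06275×0.93725/200) = 0.06275 + 3 × 0.01715 = 0.11419

0.1142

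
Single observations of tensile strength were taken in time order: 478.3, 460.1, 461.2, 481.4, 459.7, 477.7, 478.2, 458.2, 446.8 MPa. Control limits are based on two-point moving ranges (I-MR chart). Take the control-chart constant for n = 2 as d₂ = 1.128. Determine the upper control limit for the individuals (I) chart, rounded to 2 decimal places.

X̄ = (478.3 + 460.1 + 461.2 + 481.4 + 459.7 + 477.7 + 478.2 + 458.2 + 446.8) / 9 = 466.8444
Moving ranges: 18.2, 1.1, 20.2, 21.7, 18.0, 0.5, 20.0, 11.4; M̄R̄ = 111.1000 / 8 = 13.8875
UCL = X̄ + 3·M̄R̄/d₂ = 466.8444 + 3 × 13.8875 / 1.128 = 503.7793

503.78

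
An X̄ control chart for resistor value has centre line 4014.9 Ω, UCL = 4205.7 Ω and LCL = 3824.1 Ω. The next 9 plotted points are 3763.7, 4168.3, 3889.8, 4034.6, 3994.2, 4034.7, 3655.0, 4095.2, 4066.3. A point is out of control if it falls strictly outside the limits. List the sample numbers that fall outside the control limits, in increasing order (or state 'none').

1, 7

Compare each point to [3824.1, 4205.7]: sample 1 = 3763.7 < LCL; sample 7 = 3655.0 < LCL.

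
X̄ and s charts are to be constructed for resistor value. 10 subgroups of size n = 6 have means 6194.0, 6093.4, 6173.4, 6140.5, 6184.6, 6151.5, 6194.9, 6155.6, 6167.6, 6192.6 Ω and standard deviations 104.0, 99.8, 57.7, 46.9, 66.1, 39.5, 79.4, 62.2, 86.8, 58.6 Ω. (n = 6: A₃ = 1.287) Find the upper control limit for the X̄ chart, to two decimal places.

X̄̄ = (6194.0 + 6093.4 + 6173.4 + 6140.5 + 6184.6 + 6151.5 + 6194.9 + 6155.6 + 6167.6 + 6192.6) / 10 = 6164.8100
s̄ = (104.0 + 99.8 + 57.7 + 46.9 + 66.1 + 39.5 + 79.4 + 62.2 + 86.8 + 58.6) / 10 = 70.1000
UCL = X̄̄ + A₃·s̄ = 6164.8100 + 1.287 × 70.1000 = 6255.0287

6255.03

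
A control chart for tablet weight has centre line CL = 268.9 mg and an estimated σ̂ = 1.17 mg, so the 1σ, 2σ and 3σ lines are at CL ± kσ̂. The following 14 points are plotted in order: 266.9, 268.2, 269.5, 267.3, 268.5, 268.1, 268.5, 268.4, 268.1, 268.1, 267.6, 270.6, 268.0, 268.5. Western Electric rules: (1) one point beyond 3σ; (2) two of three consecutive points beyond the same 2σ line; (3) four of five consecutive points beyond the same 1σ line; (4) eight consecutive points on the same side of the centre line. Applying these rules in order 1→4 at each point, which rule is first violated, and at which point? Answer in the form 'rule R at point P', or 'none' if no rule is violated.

rule 4 at point 11

Zone of each point (C = within 1σ̂, B = 1σ̂–2σ̂, A = 2σ̂–3σ̂, * = beyond 3σ̂; sign = side of CL): 1:-B, 2:-C, 3:+C, 4:-B, 5:-C, 6:-C, 7:-C, 8:-C, 9:-C, 10:-C, 11:-B, 12:+B, 13:-C, 14:-C
Rule 4 (eight consecutive points on the same side of the centre line) is satisfied at point 11.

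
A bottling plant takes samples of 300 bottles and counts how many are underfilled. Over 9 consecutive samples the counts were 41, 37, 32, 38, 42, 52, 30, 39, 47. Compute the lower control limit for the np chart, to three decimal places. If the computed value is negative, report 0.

22.156

p̄ = Σdᵢ / (k·n) = 358 / (9 × 300) = 0.13259
LCL = np̄ − 3·√(np̄(1−p̄)) = 39.7778 − 3 × 5.8740 = 22.1559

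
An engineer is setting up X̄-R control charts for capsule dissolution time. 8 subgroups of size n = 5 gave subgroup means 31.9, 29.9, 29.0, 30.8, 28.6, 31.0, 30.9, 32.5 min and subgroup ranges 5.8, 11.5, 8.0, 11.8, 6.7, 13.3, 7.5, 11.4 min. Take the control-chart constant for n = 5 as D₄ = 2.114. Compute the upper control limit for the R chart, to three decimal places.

R̄ = (5.8 + 11.5 + 8.0 + 11.8 + 6.7 + 13.3 + 7.5 + 11.4) / 8 = 76.0000 / 8 = 9.5000
UCL_R = D₄·R̄ = 2.114 × 9.5000 = 20.0830

20.083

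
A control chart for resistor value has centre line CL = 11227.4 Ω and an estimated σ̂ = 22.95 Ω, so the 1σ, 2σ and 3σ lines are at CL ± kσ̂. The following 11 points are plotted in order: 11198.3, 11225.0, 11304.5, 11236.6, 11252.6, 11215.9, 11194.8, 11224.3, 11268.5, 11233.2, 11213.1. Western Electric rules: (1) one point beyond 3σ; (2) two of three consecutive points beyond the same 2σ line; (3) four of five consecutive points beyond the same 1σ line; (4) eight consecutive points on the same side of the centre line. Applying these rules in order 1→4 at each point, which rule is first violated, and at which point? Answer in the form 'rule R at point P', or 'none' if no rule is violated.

Zone of each point (C = within 1σ̂, B = 1σ̂–2σ̂, A = 2σ̂–3σ̂, * = beyond 3σ̂; sign = side of CL): 1:-B, 2:-C, 3:+*, 4:+C, 5:+B, 6:-C, 7:-B, 8:-C, 9:+B, 10:+C, 11:-C
Rule 1 (one point beyond the 3σ limits) is satisfied at point 3.

rule 1 at point 3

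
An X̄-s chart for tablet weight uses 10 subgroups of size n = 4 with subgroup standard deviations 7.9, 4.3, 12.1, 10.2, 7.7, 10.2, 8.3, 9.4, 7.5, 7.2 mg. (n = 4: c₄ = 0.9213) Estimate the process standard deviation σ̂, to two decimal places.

9.20

s̄ = (7.9 + 4.3 + 12.1 + 10.2 + 7.7 + 10.2 + 8.3 + 9.4 + 7.5 + 7.2) / 10 = 8.4800
σ̂ = s̄ / c₄ = 8.4800 / 0.9213 = 9.2044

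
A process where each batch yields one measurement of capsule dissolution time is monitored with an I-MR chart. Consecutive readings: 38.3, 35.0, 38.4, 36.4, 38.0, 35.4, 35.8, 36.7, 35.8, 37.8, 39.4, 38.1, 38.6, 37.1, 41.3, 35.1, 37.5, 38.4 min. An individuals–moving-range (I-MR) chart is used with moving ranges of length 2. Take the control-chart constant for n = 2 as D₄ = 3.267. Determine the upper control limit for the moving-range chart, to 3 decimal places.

Moving ranges: 3.3, 3.4, 2.0, 1.6, 2.6, 0.4, 0.9, 0.9, 2.0, 1.6, 1.3, 0.5, 1.5, 4.2, 6.2, 2.4, 0.9; M̄R̄ = 35.7000 / 17 = 2.1000
UCL_MR = D₄·M̄R̄ = 3.267 × 2.1000 = 6.8607

6.861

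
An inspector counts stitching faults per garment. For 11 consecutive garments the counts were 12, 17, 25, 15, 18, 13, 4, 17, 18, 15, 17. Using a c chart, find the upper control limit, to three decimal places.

c̄ = (12 + 17 + 25 + 15 + 18 + 13 + 4 + 17 + 18 + 15 + 17) / 11 = 171 / 11 = 15.5455
UCL = c̄ + 3√c̄ = 15.5455 + 3 × √15.5455 = 15.5455 + 3 × 3.9428 = 27.3738

27.374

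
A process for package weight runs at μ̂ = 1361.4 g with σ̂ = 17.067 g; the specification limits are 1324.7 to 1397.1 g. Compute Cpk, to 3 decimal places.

0.697

Cpu = (USL − μ̂) / (3σ̂) = (1397.1 − 1361.4) / (3 × 17.067) = 0.6973; Cpl = (μ̂ − LSL) / (3σ̂) = (1361.4 − 1324.7) / (3 × 17.067) = 0.7168; Cpk = min(Cpu, Cpl) = 0.6973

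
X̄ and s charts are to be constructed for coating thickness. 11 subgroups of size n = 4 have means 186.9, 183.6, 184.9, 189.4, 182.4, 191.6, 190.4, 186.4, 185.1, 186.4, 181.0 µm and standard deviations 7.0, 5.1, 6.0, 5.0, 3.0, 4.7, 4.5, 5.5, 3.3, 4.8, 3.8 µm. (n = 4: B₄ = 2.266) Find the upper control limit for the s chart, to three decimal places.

10.856

s̄ = (7.0 + 5.1 + 6.0 + 5.0 + 3.0 + 4.7 + 4.5 + 5.5 + 3.3 + 4.8 + 3.8) / 11 = 4.7909
UCL_s = B₄·s̄ = 2.266 × 4.7909 = 10.8562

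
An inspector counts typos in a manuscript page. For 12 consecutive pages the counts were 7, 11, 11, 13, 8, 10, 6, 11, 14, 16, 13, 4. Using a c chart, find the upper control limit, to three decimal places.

19.977

c̄ = (7 + 11 + 11 + 13 + 8 + 10 + 6 + 11 + 14 + 16 + 13 + 4) / 12 = 124 / 12 = 10.3333
UCL = c̄ + 3√c̄ = 10.3333 + 3 × √10.3333 = 10.3333 + 3 × 3.2146 = 19.9770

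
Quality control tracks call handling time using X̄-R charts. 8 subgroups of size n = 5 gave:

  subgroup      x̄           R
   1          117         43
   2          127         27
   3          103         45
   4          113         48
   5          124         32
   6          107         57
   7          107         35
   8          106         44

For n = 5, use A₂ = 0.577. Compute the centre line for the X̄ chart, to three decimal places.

X̄̄ = (117 + 127 + 103 + 113 + 124 + 107 + 107 + 106) / 8 = 904.0000 / 8 = 113.0000
CL = X̄̄ = 113.0000

113.000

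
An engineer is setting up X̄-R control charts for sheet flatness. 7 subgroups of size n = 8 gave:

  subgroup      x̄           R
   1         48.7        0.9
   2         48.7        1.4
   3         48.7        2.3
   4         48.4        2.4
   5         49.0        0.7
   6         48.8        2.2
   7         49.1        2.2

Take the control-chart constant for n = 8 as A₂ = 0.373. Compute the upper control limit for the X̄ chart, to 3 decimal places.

X̄̄ = (48.7 + 48.7 + 48.7 + 48.4 + 49.0 + 48.8 + 49.1) / 7 = 341.4000 / 7 = 48.7714
R̄ = (0.9 + 1.4 + 2.3 + 2.4 + 0.7 + 2.2 + 2.2) / 7 = 12.1000 / 7 = 1.7286
UCL = X̄̄ + A₂·R̄ = 48.7714 + 0.373 × 1.7286 = 49.4162

49.416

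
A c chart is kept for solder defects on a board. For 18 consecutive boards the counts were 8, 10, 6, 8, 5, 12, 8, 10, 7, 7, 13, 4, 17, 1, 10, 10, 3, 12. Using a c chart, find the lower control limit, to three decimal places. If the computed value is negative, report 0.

c̄ = (8 + 10 + 6 + 8 + 5 + 12 + 8 + 10 + 7 + 7 + 13 + 4 + 17 + 1 + 10 + 10 + 3 + 12) / 18 = 151 / 18 = 8.3889
LCL = c̄ − 3√c̄ = 8.3889 − 3 × 2.8964 = -0.3002 → 0 (cannot be negative)

0.000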